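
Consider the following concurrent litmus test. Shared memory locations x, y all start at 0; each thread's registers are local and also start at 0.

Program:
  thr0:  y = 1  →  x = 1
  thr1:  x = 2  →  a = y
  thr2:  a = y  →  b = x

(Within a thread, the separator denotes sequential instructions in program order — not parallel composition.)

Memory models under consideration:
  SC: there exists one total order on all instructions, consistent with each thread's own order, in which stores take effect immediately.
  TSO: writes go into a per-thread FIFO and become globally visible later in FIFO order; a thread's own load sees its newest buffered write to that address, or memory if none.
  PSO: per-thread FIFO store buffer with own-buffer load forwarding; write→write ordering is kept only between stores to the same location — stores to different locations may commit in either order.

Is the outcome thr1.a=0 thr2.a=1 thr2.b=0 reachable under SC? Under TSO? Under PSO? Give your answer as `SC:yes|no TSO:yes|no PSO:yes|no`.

SC:no TSO:yes PSO:yes

outcome vector order: (thr1.a,thr2.a,thr2.b)
[SC] allowed = {0/0/0; 0/0/1; 0/0/2; 0/1/1; 0/1/2; 1/0/0; 1/0/1; 1/0/2; 1/1/0; 1/1/1; 1/1/2}
[TSO] allowed = {0/0/0; 0/0/1; 0/0/2; 0/1/0; 0/1/1; 0/1/2; 1/0/0; 1/0/1; 1/0/2; 1/1/0; 1/1/1; 1/1/2}
[PSO] allowed = {0/0/0; 0/0/1; 0/0/2; 0/1/0; 0/1/1; 0/1/2; 1/0/0; 1/0/1; 1/0/2; 1/1/0; 1/1/1; 1/1/2}
target 0/1/0 ∈ {TSO,PSO}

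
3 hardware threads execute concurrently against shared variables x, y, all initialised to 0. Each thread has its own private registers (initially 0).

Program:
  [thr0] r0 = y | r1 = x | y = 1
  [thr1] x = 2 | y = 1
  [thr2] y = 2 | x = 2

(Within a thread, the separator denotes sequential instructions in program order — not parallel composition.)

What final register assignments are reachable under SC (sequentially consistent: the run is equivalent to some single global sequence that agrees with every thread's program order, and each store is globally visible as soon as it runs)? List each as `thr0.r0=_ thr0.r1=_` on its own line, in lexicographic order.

thr0.r0=0 thr0.r1=0
thr0.r0=0 thr0.r1=2
thr0.r0=1 thr0.r1=2
thr0.r0=2 thr0.r1=0
thr0.r0=2 thr0.r1=2

outcome vector order: (thr0.r0,thr0.r1)
|SC outcomes| = 5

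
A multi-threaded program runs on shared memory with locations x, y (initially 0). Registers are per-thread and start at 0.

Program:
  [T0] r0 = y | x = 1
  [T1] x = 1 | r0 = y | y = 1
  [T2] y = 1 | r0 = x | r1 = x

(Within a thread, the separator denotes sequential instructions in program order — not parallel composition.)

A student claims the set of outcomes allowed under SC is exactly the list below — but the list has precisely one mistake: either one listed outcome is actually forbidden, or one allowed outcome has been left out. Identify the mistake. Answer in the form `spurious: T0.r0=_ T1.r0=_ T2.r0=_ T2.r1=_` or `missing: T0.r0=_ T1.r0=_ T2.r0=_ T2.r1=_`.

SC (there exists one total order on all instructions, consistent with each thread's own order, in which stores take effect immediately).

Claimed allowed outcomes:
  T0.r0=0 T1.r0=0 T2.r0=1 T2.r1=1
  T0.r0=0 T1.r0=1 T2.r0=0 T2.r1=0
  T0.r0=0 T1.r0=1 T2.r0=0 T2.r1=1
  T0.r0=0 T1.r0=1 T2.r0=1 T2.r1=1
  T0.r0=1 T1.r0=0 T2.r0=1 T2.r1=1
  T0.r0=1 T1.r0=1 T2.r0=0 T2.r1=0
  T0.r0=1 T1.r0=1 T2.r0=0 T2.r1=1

missing: T0.r0=1 T1.r0=1 T2.r0=1 T2.r1=1

outcome vector order: (T0.r0,T1.r0,T2.r0,T2.r1)
SC: 8 outcomes — {0011; 0100; 0101; 0111; 1011; 1100; 1101; 1111}
SC∖claimed = {1111}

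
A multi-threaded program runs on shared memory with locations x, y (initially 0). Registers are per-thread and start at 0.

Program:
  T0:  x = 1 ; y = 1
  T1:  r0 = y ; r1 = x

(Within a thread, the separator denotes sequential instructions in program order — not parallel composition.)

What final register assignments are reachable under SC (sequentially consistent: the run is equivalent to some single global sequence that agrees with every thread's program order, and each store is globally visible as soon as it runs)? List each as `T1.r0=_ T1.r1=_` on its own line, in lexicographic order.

T1.r0=0 T1.r1=0
T1.r0=0 T1.r1=1
T1.r0=1 T1.r1=1

outcome vector order: (T1.r0,T1.r1)
|SC outcomes| = 3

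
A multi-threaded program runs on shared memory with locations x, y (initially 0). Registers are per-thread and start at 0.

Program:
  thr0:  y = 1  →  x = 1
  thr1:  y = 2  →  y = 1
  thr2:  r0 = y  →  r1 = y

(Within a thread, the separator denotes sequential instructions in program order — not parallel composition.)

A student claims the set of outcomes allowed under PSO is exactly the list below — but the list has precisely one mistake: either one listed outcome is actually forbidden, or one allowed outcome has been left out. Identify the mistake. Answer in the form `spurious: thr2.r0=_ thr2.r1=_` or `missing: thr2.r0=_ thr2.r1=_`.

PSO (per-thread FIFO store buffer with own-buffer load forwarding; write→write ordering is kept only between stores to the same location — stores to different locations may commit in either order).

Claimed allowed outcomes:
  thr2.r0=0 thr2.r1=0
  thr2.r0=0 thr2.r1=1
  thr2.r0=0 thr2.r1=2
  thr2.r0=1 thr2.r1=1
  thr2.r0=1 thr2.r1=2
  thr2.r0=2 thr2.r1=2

missing: thr2.r0=2 thr2.r1=1

outcome vector order: (thr2.r0,thr2.r1)
[PSO] allowed = {00; 01; 02; 11; 12; 21; 22}
PSO∖claimed = {21}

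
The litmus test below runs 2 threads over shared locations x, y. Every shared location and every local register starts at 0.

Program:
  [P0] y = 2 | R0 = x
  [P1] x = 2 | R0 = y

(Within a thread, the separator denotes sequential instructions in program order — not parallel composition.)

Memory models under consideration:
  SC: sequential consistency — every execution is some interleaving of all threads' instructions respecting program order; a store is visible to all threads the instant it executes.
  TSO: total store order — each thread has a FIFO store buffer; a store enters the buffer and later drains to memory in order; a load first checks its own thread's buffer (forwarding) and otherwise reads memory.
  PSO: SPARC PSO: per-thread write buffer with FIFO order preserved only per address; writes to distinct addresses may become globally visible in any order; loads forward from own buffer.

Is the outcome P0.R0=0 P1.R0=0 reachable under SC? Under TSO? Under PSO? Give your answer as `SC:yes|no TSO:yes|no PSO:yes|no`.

outcome vector order: (P0.R0,P1.R0)
SC: 3 outcomes — {0/2; 2/0; 2/2}
TSO: 4 outcomes — {0/0; 0/2; 2/0; 2/2}
PSO: 4 outcomes — {0/0; 0/2; 2/0; 2/2}
target 0/0 ∈ {TSO,PSO}

SC:no TSO:yes PSO:yes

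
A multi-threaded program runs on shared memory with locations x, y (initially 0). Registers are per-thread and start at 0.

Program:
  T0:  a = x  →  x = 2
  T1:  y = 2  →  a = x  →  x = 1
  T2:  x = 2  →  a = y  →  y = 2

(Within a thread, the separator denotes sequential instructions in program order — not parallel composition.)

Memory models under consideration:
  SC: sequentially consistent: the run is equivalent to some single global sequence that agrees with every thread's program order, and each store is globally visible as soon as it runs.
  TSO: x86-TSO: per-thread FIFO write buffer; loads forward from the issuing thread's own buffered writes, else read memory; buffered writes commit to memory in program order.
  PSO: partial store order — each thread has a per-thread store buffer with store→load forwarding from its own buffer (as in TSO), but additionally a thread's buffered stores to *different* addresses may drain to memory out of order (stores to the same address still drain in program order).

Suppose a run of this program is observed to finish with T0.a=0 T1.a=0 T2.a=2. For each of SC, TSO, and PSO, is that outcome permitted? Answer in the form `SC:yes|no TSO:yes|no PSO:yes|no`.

outcome vector order: (T0.a,T1.a,T2.a)
SC: 9 outcomes — {002, 020, 022, 102, 120, 122, 202, 220, 222}
TSO: 12 outcomes — {000, 002, 020, 022, 100, 102, 120, 122, 200, 202, 220, 222}
PSO: 12 outcomes — {000, 002, 020, 022, 100, 102, 120, 122, 200, 202, 220, 222}
target 002 ∈ {SC,TSO,PSO}

SC:yes TSO:yes PSO:yes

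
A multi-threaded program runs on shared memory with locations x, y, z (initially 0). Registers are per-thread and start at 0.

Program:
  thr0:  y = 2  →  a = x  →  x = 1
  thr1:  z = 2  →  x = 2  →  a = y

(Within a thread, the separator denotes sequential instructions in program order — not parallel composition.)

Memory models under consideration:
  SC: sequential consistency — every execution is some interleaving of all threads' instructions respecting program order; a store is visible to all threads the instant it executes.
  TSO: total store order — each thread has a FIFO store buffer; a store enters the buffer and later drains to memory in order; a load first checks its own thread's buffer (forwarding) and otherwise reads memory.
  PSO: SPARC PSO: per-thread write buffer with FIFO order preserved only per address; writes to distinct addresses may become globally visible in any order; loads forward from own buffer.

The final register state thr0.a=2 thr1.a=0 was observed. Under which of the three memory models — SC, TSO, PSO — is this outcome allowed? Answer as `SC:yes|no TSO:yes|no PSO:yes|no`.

SC:yes TSO:yes PSO:yes

outcome vector order: (thr0.a,thr1.a)
under SC → <0 2>, <2 0>, <2 2>
under TSO → <0 0>, <0 2>, <2 0>, <2 2>
under PSO → <0 0>, <0 2>, <2 0>, <2 2>
target <2 0> ∈ {SC,TSO,PSO}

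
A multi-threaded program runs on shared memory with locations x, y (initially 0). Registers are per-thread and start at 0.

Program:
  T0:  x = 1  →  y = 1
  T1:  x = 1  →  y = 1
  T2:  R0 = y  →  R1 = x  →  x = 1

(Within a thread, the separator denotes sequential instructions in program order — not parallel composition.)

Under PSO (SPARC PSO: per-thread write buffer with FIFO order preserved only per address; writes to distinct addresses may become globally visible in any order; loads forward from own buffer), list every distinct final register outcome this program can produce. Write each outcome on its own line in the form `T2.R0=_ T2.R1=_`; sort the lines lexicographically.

T2.R0=0 T2.R1=0
T2.R0=0 T2.R1=1
T2.R0=1 T2.R1=0
T2.R0=1 T2.R1=1

outcome vector order: (T2.R0,T2.R1)
|PSO outcomes| = 4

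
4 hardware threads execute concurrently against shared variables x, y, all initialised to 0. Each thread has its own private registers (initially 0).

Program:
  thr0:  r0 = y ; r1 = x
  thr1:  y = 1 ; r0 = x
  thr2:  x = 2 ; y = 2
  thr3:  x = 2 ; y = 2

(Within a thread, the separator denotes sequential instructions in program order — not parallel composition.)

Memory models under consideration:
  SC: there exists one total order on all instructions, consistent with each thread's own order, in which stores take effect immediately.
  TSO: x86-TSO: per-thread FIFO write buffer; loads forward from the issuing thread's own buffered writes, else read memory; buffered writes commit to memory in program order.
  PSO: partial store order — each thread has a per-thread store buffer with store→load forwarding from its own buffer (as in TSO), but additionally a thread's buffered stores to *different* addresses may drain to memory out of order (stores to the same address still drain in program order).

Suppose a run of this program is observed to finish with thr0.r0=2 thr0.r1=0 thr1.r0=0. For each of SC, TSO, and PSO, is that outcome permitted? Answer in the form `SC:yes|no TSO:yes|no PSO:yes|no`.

outcome vector order: (thr0.r0,thr0.r1,thr1.r0)
SC (10): <0 0 0>, <0 0 2>, <0 2 0>, <0 2 2>, <1 0 0>, <1 0 2>, <1 2 0>, <1 2 2>, <2 2 0>, <2 2 2>
TSO (10): <0 0 0>, <0 0 2>, <0 2 0>, <0 2 2>, <1 0 0>, <1 0 2>, <1 2 0>, <1 2 2>, <2 2 0>, <2 2 2>
PSO (12): <0 0 0>, <0 0 2>, <0 2 0>, <0 2 2>, <1 0 0>, <1 0 2>, <1 2 0>, <1 2 2>, <2 0 0>, <2 0 2>, <2 2 0>, <2 2 2>
target <2 0 0> ∈ {PSO}

SC:no TSO:no PSO:yes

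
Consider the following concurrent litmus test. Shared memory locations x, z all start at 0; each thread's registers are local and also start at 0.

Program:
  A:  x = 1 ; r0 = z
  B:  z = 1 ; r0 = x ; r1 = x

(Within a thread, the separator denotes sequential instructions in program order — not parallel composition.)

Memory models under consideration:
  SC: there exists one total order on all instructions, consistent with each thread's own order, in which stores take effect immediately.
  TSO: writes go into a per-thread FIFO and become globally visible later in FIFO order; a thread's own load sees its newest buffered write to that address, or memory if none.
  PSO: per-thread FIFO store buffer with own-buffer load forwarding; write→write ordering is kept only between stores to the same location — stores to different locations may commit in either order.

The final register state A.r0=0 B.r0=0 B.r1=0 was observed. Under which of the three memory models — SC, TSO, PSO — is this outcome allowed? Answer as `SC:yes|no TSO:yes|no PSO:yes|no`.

SC:no TSO:yes PSO:yes

outcome vector order: (A.r0,B.r0,B.r1)
SC: 4 outcomes — {0/1/1, 1/0/0, 1/0/1, 1/1/1}
TSO: 6 outcomes — {0/0/0, 0/0/1, 0/1/1, 1/0/0, 1/0/1, 1/1/1}
PSO: 6 outcomes — {0/0/0, 0/0/1, 0/1/1, 1/0/0, 1/0/1, 1/1/1}
target 0/0/0 ∈ {TSO,PSO}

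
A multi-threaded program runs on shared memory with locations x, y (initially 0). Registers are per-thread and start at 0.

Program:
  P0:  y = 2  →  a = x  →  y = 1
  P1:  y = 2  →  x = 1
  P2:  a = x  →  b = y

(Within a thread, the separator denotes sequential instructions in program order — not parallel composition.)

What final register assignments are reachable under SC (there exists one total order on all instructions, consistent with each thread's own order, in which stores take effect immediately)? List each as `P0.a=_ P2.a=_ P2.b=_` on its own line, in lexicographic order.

P0.a=0 P2.a=0 P2.b=0
P0.a=0 P2.a=0 P2.b=1
P0.a=0 P2.a=0 P2.b=2
P0.a=0 P2.a=1 P2.b=1
P0.a=0 P2.a=1 P2.b=2
P0.a=1 P2.a=0 P2.b=0
P0.a=1 P2.a=0 P2.b=1
P0.a=1 P2.a=0 P2.b=2
P0.a=1 P2.a=1 P2.b=1
P0.a=1 P2.a=1 P2.b=2

outcome vector order: (P0.a,P2.a,P2.b)
|SC outcomes| = 10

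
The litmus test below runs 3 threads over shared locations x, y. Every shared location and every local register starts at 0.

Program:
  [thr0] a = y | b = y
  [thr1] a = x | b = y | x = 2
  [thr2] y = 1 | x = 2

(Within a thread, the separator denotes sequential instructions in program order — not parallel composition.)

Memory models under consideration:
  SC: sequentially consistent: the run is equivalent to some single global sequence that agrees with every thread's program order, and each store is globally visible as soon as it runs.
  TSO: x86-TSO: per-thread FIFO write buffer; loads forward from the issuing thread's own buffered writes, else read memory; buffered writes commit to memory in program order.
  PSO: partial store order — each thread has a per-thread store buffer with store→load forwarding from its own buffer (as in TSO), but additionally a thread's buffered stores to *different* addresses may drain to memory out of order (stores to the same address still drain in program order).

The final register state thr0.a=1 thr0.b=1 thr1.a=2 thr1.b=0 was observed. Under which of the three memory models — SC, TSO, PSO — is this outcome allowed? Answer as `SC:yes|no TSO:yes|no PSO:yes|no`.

outcome vector order: (thr0.a,thr0.b,thr1.a,thr1.b)
[SC] allowed = {(0,0,0,0), (0,0,0,1), (0,0,2,1), (0,1,0,0), (0,1,0,1), (0,1,2,1), (1,1,0,0), (1,1,0,1), (1,1,2,1)}
[TSO] allowed = {(0,0,0,0), (0,0,0,1), (0,0,2,1), (0,1,0,0), (0,1,0,1), (0,1,2,1), (1,1,0,0), (1,1,0,1), (1,1,2,1)}
[PSO] allowed = {(0,0,0,0), (0,0,0,1), (0,0,2,0), (0,0,2,1), (0,1,0,0), (0,1,0,1), (0,1,2,0), (0,1,2,1), (1,1,0,0), (1,1,0,1), (1,1,2,0), (1,1,2,1)}
target (1,1,2,0) ∈ {PSO}

SC:no TSO:no PSO:yes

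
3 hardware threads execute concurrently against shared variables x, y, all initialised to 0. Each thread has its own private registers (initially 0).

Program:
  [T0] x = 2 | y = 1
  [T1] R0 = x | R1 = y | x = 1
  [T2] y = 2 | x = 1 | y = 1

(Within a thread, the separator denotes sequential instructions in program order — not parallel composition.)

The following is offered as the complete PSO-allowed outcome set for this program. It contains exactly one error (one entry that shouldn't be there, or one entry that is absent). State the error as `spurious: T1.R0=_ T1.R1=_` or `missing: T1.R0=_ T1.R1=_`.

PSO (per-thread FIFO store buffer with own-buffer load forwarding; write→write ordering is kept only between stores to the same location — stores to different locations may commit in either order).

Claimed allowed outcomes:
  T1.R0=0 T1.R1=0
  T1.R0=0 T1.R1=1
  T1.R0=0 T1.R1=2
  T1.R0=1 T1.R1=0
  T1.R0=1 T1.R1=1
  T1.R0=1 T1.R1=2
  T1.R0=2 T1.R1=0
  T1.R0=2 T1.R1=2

missing: T1.R0=2 T1.R1=1

outcome vector order: (T1.R0,T1.R1)
PSO: 9 outcomes — {(0,0); (0,1); (0,2); (1,0); (1,1); (1,2); (2,0); (2,1); (2,2)}
PSO∖claimed = {(2,1)}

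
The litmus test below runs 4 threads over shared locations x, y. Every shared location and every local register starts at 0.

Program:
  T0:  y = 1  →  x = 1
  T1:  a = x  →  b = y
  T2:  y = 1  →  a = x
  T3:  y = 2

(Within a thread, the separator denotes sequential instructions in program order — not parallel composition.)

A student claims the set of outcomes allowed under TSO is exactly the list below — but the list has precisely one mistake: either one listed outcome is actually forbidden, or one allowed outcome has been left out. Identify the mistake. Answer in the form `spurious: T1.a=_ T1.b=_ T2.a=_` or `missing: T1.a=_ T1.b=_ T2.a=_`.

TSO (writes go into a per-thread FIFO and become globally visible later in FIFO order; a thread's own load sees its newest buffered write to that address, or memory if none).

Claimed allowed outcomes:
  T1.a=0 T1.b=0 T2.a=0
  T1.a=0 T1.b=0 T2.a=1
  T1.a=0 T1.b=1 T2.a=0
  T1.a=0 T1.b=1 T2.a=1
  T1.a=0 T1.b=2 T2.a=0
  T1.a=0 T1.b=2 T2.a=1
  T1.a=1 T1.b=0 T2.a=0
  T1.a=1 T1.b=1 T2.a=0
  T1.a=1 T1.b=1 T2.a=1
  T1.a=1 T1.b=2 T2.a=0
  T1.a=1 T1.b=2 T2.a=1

outcome vector order: (T1.a,T1.b,T2.a)
under TSO → 0/0/0, 0/0/1, 0/1/0, 0/1/1, 0/2/0, 0/2/1, 1/1/0, 1/1/1, 1/2/0, 1/2/1
claimed∖TSO = {1/0/0}

spurious: T1.a=1 T1.b=0 T2.a=0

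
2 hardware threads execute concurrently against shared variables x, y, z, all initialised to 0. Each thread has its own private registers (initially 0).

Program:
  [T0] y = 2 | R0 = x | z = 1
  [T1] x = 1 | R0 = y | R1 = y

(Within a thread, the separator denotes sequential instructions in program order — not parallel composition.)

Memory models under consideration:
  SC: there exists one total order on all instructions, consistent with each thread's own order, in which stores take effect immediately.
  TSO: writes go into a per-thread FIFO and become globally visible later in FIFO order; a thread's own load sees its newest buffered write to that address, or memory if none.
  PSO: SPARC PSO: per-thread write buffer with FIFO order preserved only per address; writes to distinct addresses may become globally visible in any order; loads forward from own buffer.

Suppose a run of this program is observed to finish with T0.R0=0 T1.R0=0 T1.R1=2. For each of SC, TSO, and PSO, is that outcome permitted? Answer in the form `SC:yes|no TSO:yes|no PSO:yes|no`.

outcome vector order: (T0.R0,T1.R0,T1.R1)
SC (4): (0,2,2) (1,0,0) (1,0,2) (1,2,2)
TSO (6): (0,0,0) (0,0,2) (0,2,2) (1,0,0) (1,0,2) (1,2,2)
PSO (6): (0,0,0) (0,0,2) (0,2,2) (1,0,0) (1,0,2) (1,2,2)
target (0,0,2) ∈ {TSO,PSO}

SC:no TSO:yes PSO:yes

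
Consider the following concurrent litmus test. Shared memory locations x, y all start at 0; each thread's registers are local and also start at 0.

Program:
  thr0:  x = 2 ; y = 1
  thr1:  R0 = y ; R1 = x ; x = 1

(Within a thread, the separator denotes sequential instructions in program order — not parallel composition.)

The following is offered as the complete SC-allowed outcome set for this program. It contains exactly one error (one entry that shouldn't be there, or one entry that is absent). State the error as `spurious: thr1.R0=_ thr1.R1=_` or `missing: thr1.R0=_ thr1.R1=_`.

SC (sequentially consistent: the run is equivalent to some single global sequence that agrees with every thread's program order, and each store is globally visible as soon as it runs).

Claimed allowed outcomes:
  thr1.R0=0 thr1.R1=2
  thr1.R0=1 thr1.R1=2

outcome vector order: (thr1.R0,thr1.R1)
under SC → 0/0 0/2 1/2
SC∖claimed = {0/0}

missing: thr1.R0=0 thr1.R1=0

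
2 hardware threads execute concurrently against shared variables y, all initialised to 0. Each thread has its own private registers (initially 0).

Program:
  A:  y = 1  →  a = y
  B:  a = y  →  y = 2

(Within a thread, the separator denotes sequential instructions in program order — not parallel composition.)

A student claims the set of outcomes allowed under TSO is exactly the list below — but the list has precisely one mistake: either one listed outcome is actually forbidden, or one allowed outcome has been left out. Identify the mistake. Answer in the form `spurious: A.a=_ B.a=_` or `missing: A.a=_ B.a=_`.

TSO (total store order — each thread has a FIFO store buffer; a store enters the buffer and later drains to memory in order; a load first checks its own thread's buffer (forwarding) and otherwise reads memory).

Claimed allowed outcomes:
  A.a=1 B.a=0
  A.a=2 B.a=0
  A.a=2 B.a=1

missing: A.a=1 B.a=1

outcome vector order: (A.a,B.a)
TSO (4): (1,0) (1,1) (2,0) (2,1)
TSO∖claimed = {(1,1)}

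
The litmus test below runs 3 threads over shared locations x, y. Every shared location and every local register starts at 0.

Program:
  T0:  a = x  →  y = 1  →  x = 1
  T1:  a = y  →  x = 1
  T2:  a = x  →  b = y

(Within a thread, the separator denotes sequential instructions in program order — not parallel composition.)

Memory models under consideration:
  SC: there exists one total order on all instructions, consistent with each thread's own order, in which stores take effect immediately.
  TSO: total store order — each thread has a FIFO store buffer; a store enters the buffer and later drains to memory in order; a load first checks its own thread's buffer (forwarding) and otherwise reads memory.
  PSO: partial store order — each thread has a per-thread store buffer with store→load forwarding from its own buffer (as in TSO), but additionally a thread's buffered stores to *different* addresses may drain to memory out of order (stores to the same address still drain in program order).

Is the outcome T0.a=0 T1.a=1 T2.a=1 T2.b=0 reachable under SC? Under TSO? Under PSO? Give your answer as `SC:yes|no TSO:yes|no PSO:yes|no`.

outcome vector order: (T0.a,T1.a,T2.a,T2.b)
SC (11): 0000; 0001; 0010; 0011; 0100; 0101; 0111; 1000; 1001; 1010; 1011
TSO (11): 0000; 0001; 0010; 0011; 0100; 0101; 0111; 1000; 1001; 1010; 1011
PSO (12): 0000; 0001; 0010; 0011; 0100; 0101; 0110; 0111; 1000; 1001; 1010; 1011
target 0110 ∈ {PSO}

SC:no TSO:no PSO:yes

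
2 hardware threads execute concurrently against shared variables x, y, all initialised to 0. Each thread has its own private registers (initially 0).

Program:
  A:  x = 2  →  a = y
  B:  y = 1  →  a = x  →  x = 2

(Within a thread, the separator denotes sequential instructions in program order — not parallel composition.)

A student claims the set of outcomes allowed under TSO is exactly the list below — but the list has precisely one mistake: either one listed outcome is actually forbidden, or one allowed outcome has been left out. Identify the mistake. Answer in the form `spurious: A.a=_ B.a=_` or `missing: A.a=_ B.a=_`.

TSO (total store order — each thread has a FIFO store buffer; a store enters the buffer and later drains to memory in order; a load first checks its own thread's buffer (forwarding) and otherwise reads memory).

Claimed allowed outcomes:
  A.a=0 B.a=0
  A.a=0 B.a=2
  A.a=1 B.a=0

missing: A.a=1 B.a=2

outcome vector order: (A.a,B.a)
TSO: 4 outcomes — {<0 0> <0 2> <1 0> <1 2>}
TSO∖claimed = {<1 2>}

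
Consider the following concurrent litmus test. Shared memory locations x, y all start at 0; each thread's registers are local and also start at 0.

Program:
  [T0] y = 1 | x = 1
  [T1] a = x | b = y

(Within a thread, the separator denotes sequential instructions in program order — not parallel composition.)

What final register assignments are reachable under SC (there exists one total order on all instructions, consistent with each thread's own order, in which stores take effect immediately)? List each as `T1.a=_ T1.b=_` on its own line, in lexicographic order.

T1.a=0 T1.b=0
T1.a=0 T1.b=1
T1.a=1 T1.b=1

outcome vector order: (T1.a,T1.b)
|SC outcomes| = 3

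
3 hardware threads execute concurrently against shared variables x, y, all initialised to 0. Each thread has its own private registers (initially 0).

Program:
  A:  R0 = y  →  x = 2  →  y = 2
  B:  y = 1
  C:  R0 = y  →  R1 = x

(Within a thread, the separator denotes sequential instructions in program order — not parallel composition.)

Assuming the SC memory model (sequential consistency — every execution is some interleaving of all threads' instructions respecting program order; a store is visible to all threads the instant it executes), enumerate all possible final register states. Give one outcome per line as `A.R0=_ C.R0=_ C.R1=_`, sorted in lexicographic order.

A.R0=0 C.R0=0 C.R1=0
A.R0=0 C.R0=0 C.R1=2
A.R0=0 C.R0=1 C.R1=0
A.R0=0 C.R0=1 C.R1=2
A.R0=0 C.R0=2 C.R1=2
A.R0=1 C.R0=0 C.R1=0
A.R0=1 C.R0=0 C.R1=2
A.R0=1 C.R0=1 C.R1=0
A.R0=1 C.R0=1 C.R1=2
A.R0=1 C.R0=2 C.R1=2

outcome vector order: (A.R0,C.R0,C.R1)
|SC outcomes| = 10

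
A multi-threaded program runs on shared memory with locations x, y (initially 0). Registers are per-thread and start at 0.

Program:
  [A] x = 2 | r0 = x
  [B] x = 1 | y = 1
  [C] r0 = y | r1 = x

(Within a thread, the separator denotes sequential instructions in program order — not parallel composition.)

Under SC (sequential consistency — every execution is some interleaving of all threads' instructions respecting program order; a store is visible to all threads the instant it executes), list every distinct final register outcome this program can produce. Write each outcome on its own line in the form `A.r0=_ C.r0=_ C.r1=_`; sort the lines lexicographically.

A.r0=1 C.r0=0 C.r1=0
A.r0=1 C.r0=0 C.r1=1
A.r0=1 C.r0=0 C.r1=2
A.r0=1 C.r0=1 C.r1=1
A.r0=2 C.r0=0 C.r1=0
A.r0=2 C.r0=0 C.r1=1
A.r0=2 C.r0=0 C.r1=2
A.r0=2 C.r0=1 C.r1=1
A.r0=2 C.r0=1 C.r1=2

outcome vector order: (A.r0,C.r0,C.r1)
|SC outcomes| = 9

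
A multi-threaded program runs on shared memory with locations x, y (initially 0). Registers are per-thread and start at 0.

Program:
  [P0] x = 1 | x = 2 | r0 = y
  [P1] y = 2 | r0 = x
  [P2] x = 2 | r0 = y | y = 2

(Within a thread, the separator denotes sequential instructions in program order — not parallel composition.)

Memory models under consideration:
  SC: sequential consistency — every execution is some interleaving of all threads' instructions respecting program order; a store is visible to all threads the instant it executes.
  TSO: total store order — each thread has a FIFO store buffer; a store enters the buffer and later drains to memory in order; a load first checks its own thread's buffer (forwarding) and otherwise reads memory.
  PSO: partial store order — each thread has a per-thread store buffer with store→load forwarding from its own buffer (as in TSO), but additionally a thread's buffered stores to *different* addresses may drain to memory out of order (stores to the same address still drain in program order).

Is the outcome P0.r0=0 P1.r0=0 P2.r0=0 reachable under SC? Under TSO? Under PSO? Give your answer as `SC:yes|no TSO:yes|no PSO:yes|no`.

SC:no TSO:yes PSO:yes

outcome vector order: (P0.r0,P1.r0,P2.r0)
SC: 7 outcomes — {(0,2,0); (0,2,2); (2,0,2); (2,1,0); (2,1,2); (2,2,0); (2,2,2)}
TSO: 12 outcomes — {(0,0,0); (0,0,2); (0,1,0); (0,1,2); (0,2,0); (0,2,2); (2,0,0); (2,0,2); (2,1,0); (2,1,2); (2,2,0); (2,2,2)}
PSO: 12 outcomes — {(0,0,0); (0,0,2); (0,1,0); (0,1,2); (0,2,0); (0,2,2); (2,0,0); (2,0,2); (2,1,0); (2,1,2); (2,2,0); (2,2,2)}
target (0,0,0) ∈ {TSO,PSO}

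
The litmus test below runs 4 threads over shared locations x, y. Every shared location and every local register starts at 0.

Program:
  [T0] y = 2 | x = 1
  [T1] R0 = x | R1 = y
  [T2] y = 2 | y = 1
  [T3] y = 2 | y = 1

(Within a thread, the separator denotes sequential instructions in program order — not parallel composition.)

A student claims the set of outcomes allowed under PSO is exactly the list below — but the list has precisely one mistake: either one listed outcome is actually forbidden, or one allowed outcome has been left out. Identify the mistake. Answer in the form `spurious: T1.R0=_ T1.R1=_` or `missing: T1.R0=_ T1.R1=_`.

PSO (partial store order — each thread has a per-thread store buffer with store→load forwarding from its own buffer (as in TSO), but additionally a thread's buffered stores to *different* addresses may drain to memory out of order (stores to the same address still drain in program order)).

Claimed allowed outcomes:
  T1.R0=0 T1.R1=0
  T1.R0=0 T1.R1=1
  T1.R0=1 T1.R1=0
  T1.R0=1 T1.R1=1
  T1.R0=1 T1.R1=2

missing: T1.R0=0 T1.R1=2

outcome vector order: (T1.R0,T1.R1)
PSO (6): 00; 01; 02; 10; 11; 12
PSO∖claimed = {02}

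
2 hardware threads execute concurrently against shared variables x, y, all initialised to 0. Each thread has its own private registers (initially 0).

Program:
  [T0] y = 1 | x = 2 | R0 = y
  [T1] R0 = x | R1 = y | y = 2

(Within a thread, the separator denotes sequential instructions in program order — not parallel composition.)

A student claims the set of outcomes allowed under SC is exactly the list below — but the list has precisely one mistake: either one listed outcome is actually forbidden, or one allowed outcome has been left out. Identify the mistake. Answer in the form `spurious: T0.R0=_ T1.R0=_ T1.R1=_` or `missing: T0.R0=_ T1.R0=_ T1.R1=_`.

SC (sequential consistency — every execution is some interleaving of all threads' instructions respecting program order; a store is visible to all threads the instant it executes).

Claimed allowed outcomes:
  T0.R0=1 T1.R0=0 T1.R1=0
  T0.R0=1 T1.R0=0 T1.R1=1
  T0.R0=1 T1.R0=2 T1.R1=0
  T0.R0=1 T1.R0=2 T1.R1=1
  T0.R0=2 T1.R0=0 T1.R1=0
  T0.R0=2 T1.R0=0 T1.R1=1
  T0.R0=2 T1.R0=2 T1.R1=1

outcome vector order: (T0.R0,T1.R0,T1.R1)
SC (6): 100 101 121 200 201 221
claimed∖SC = {120}

spurious: T0.R0=1 T1.R0=2 T1.R1=0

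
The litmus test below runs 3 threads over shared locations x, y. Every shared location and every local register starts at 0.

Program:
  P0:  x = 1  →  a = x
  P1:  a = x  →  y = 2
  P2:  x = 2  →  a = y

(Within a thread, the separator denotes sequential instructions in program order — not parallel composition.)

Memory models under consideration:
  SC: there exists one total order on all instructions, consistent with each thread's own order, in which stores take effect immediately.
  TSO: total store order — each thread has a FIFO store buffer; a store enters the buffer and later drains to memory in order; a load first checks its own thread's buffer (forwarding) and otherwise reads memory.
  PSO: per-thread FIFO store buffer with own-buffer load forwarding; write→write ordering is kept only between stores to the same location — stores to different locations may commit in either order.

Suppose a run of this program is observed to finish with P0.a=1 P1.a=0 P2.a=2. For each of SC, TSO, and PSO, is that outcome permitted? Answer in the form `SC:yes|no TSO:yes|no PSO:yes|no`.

outcome vector order: (P0.a,P1.a,P2.a)
SC (12): 100 102 110 112 120 122 200 202 210 212 220 222
TSO (12): 100 102 110 112 120 122 200 202 210 212 220 222
PSO (12): 100 102 110 112 120 122 200 202 210 212 220 222
target 102 ∈ {SC,TSO,PSO}

SC:yes TSO:yes PSO:yes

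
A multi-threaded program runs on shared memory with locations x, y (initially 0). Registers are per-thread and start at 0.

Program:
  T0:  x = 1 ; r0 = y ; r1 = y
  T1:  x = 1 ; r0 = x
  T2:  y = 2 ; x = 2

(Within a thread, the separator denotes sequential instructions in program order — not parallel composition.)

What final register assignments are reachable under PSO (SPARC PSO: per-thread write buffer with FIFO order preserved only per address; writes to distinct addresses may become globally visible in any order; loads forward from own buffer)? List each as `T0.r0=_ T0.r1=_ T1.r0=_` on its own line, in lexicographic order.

outcome vector order: (T0.r0,T0.r1,T1.r0)
|PSO outcomes| = 6

T0.r0=0 T0.r1=0 T1.r0=1
T0.r0=0 T0.r1=0 T1.r0=2
T0.r0=0 T0.r1=2 T1.r0=1
T0.r0=0 T0.r1=2 T1.r0=2
T0.r0=2 T0.r1=2 T1.r0=1
T0.r0=2 T0.r1=2 T1.r0=2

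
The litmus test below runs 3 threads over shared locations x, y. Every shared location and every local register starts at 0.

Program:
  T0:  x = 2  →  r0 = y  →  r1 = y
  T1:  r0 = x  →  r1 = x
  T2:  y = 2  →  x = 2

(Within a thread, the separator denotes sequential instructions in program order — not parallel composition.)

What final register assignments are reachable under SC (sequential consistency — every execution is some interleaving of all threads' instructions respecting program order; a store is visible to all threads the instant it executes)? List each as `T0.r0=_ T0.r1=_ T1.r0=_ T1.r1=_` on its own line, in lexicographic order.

T0.r0=0 T0.r1=0 T1.r0=0 T1.r1=0
T0.r0=0 T0.r1=0 T1.r0=0 T1.r1=2
T0.r0=0 T0.r1=0 T1.r0=2 T1.r1=2
T0.r0=0 T0.r1=2 T1.r0=0 T1.r1=0
T0.r0=0 T0.r1=2 T1.r0=0 T1.r1=2
T0.r0=0 T0.r1=2 T1.r0=2 T1.r1=2
T0.r0=2 T0.r1=2 T1.r0=0 T1.r1=0
T0.r0=2 T0.r1=2 T1.r0=0 T1.r1=2
T0.r0=2 T0.r1=2 T1.r0=2 T1.r1=2

outcome vector order: (T0.r0,T0.r1,T1.r0,T1.r1)
|SC outcomes| = 9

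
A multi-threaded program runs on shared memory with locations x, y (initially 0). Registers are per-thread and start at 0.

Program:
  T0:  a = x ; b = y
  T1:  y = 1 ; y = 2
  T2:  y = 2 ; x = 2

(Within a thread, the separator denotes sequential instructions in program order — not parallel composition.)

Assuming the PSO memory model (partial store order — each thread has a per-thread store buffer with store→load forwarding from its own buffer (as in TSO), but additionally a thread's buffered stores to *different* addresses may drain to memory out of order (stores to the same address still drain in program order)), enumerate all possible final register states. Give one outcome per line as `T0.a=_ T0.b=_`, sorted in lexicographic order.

outcome vector order: (T0.a,T0.b)
|PSO outcomes| = 6

T0.a=0 T0.b=0
T0.a=0 T0.b=1
T0.a=0 T0.b=2
T0.a=2 T0.b=0
T0.a=2 T0.b=1
T0.a=2 T0.b=2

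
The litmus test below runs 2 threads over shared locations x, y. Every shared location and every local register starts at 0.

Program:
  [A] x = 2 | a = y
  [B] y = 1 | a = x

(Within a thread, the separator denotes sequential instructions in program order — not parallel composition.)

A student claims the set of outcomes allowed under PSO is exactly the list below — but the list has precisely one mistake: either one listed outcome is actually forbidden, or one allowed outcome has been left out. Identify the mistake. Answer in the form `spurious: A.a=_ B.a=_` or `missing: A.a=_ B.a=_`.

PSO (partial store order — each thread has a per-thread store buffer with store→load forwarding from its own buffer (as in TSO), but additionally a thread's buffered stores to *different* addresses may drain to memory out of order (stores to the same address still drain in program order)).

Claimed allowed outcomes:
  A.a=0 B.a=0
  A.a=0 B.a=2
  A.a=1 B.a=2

outcome vector order: (A.a,B.a)
PSO (4): (0,0), (0,2), (1,0), (1,2)
PSO∖claimed = {(1,0)}

missing: A.a=1 B.a=0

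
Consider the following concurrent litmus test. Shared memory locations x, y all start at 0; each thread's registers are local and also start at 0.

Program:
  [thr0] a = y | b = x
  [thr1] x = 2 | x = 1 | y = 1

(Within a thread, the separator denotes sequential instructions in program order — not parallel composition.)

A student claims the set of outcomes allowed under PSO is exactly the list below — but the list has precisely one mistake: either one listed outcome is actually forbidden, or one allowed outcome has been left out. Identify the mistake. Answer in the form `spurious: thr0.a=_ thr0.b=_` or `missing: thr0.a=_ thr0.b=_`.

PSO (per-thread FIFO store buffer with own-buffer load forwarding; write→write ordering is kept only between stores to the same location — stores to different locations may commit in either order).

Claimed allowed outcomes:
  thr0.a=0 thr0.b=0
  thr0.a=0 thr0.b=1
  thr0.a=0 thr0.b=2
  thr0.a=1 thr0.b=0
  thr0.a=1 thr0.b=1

outcome vector order: (thr0.a,thr0.b)
[PSO] allowed = {0/0, 0/1, 0/2, 1/0, 1/1, 1/2}
PSO∖claimed = {1/2}

missing: thr0.a=1 thr0.b=2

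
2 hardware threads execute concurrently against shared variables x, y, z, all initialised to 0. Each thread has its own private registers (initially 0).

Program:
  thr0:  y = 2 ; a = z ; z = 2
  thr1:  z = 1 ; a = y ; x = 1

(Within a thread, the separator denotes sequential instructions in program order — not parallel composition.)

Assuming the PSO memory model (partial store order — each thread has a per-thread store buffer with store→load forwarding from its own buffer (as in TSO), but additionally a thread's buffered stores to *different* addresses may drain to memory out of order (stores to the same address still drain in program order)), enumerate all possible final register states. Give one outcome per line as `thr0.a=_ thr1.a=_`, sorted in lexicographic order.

thr0.a=0 thr1.a=0
thr0.a=0 thr1.a=2
thr0.a=1 thr1.a=0
thr0.a=1 thr1.a=2

outcome vector order: (thr0.a,thr1.a)
|PSO outcomes| = 4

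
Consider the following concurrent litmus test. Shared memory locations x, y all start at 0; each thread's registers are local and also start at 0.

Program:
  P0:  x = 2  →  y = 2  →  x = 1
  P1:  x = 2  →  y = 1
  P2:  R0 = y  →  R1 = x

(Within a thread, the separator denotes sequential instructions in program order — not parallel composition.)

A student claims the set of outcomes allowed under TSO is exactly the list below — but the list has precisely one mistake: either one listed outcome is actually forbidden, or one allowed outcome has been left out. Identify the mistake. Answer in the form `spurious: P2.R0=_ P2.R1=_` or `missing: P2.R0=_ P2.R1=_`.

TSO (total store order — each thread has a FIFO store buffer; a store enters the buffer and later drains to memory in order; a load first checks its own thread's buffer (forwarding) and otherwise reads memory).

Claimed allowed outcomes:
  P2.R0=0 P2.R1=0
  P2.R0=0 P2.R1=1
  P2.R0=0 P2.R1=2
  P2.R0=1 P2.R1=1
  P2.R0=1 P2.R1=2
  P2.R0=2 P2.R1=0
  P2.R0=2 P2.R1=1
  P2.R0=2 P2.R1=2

spurious: P2.R0=2 P2.R1=0

outcome vector order: (P2.R0,P2.R1)
TSO (7): 0/0; 0/1; 0/2; 1/1; 1/2; 2/1; 2/2
claimed∖TSO = {2/0}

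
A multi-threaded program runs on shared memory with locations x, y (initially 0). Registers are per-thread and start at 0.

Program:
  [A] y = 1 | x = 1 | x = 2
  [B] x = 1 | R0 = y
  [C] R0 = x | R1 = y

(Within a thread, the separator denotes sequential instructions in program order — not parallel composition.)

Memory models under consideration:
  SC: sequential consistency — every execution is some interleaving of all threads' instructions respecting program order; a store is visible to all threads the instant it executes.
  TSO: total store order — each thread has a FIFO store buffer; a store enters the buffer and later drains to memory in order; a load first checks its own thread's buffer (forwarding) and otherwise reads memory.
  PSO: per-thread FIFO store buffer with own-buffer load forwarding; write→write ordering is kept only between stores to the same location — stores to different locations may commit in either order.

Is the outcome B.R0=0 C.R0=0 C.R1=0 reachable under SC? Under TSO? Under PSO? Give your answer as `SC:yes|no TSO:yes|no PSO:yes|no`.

SC:yes TSO:yes PSO:yes

outcome vector order: (B.R0,C.R0,C.R1)
under SC → 000 001 010 011 021 100 101 110 111 121
under TSO → 000 001 010 011 021 100 101 110 111 121
under PSO → 000 001 010 011 020 021 100 101 110 111 120 121
target 000 ∈ {SC,TSO,PSO}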